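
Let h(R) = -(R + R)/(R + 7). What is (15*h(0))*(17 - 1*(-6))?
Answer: 0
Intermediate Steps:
h(R) = -2*R/(7 + R)
(15*h(0))*(17 - 1*(-6)) = (15*(-2*0/(7 + 0)))*(17 - 1*(-6)) = (15*(-2*0/7))*(17 + 6) = (15*(-2*0*⅐))*23 = (15*0)*23 = 0*23 = 0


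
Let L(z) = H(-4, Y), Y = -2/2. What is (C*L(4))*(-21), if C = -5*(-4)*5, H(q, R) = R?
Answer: 2100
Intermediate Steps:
Y = -1 (Y = -2*½ = -1)
L(z) = -1
C = 100 (C = 20*5 = 100)
(C*L(4))*(-21) = (100*(-1))*(-21) = -100*(-21) = 2100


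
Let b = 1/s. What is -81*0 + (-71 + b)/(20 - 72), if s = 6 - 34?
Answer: 153/112 ≈ 1.3661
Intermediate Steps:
s = -28
b = -1/28 (b = 1/(-28) = -1/28 ≈ -0.035714)
-81*0 + (-71 + b)/(20 - 72) = -81*0 + (-71 - 1/28)/(20 - 72) = 0 - 1989/28/(-52) = 0 - 1989/28*(-1/52) = 0 + 153/112 = 153/112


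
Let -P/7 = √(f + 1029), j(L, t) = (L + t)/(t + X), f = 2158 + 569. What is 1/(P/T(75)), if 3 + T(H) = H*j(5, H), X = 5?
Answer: -12*√939/2191 ≈ -0.16783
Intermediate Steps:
f = 2727
j(L, t) = (L + t)/(5 + t) (j(L, t) = (L + t)/(t + 5) = (L + t)/(5 + t))
T(H) = -3 + H (T(H) = -3 + H*((5 + H)/(5 + H)) = -3 + H*1 = -3 + H)
P = -14*√939 (P = -7*√(2727 + 1029) = -14*√939 ≈ -429.00)
1/(P/T(75)) = 1/((-14*√939)/(-3 + 75)) = 1/(-14*√939/72) = 1/(-14*√939*(1/72)) = 1/(-7*√939/36) = -12*√939/2191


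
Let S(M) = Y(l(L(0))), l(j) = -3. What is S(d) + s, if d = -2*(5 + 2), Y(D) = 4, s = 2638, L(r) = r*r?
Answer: 2642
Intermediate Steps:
L(r) = r²
d = -14 (d = -2*7 = -14)
S(M) = 4
S(d) + s = 4 + 2638 = 2642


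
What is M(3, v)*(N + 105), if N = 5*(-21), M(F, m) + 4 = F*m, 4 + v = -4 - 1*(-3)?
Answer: 0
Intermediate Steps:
v = -5 (v = -4 + (-4 - 1*(-3)) = -4 + (-4 + 3) = -4 - 1 = -5)
M(F, m) = -4 + F*m
N = -105
M(3, v)*(N + 105) = (-4 + 3*(-5))*(-105 + 105) = (-4 - 15)*0 = -19*0 = 0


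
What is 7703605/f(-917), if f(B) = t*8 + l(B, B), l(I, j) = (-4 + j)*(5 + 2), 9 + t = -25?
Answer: -7703605/6719 ≈ -1146.5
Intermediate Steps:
t = -34 (t = -9 - 25 = -34)
l(I, j) = -28 + 7*j (l(I, j) = (-4 + j)*7 = -28 + 7*j)
f(B) = -300 + 7*B (f(B) = -34*8 + (-28 + 7*B) = -272 + (-28 + 7*B) = -300 + 7*B)
7703605/f(-917) = 7703605/(-300 + 7*(-917)) = 7703605/(-300 - 6419) = 7703605/(-6719) = 7703605*(-1/6719) = -7703605/6719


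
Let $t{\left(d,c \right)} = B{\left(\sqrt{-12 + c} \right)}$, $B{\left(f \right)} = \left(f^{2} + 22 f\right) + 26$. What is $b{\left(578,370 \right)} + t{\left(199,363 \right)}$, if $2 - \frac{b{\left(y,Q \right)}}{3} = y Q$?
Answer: $-641197 + 66 \sqrt{39} \approx -6.4079 \cdot 10^{5}$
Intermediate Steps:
$b{\left(y,Q \right)} = 6 - 3 Q y$ ($b{\left(y,Q \right)} = 6 - 3 y Q = 6 - 3 Q y$)
$B{\left(f \right)} = 26 + f^{2} + 22 f$
$t{\left(d,c \right)} = 14 + c + 22 \sqrt{-12 + c}$ ($t{\left(d,c \right)} = 26 + \left(\sqrt{-12 + c}\right)^{2} + 22 \sqrt{-12 + c} = 26 + \left(-12 + c\right) + 22 \sqrt{-12 + c} = 14 + c + 22 \sqrt{-12 + c}$)
$b{\left(578,370 \right)} + t{\left(199,363 \right)} = \left(6 - 1110 \cdot 578\right) + \left(14 + 363 + 22 \sqrt{-12 + 363}\right) = \left(6 - 641580\right) + \left(14 + 363 + 22 \sqrt{351}\right) = -641574 + \left(14 + 363 + 22 \cdot 3 \sqrt{39}\right) = -641574 + \left(14 + 363 + 66 \sqrt{39}\right) = -641574 + \left(377 + 66 \sqrt{39}\right) = -641197 + 66 \sqrt{39}$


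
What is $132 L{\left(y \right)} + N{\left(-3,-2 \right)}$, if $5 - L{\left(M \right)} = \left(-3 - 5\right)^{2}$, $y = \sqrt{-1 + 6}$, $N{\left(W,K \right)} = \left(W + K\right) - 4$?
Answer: $-7797$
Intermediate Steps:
$N{\left(W,K \right)} = -4 + K + W$ ($N{\left(W,K \right)} = \left(K + W\right) - 4 = -4 + K + W$)
$y = \sqrt{5} \approx 2.2361$
$L{\left(M \right)} = -59$ ($L{\left(M \right)} = 5 - \left(-3 - 5\right)^{2} = 5 - \left(-8\right)^{2} = 5 - 64 = -59$)
$132 L{\left(y \right)} + N{\left(-3,-2 \right)} = 132 \left(-59\right) - 9 = -7788 - 9 = -7797$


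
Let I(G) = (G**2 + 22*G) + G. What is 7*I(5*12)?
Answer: 34860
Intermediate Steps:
I(G) = G**2 + 23*G
7*I(5*12) = 7*((5*12)*(23 + 5*12)) = 7*(60*(23 + 60)) = 7*(60*83) = 7*4980 = 34860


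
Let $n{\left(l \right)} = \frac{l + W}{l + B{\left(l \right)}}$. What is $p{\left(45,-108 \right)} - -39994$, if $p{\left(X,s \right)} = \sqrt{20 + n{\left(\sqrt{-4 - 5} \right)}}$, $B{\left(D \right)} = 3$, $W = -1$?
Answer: $39994 + \frac{\sqrt{183 + 6 i}}{3} \approx 39999.0 + 0.073912 i$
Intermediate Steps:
$n{\left(l \right)} = \frac{-1 + l}{3 + l}$ ($n{\left(l \right)} = \frac{l - 1}{l + 3} = \frac{-1 + l}{3 + l}$)
$p{\left(X,s \right)} = \sqrt{20 + \frac{\left(-1 + 3 i\right) \left(3 - 3 i\right)}{18}}$ ($p{\left(X,s \right)} = \sqrt{20 + \frac{-1 + \sqrt{-4 - 5}}{3 + \sqrt{-4 - 5}}} = \sqrt{20 + \frac{-1 + \sqrt{-9}}{3 + \sqrt{-9}}} = \sqrt{20 + \frac{-1 + 3 i}{3 + 3 i}} = \sqrt{20 + \frac{3 - 3 i}{18} \left(-1 + 3 i\right)} = \sqrt{20 + \frac{\left(-1 + 3 i\right) \left(3 - 3 i\right)}{18}}$)
$p{\left(45,-108 \right)} - -39994 = \frac{\sqrt{183 + 6 i}}{3} - -39994 = \frac{\sqrt{183 + 6 i}}{3} + 39994 = 39994 + \frac{\sqrt{183 + 6 i}}{3}$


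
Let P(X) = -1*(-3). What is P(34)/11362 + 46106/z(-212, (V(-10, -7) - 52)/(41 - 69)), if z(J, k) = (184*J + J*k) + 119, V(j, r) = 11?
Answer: -458271427/389710919 ≈ -1.1759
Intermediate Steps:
z(J, k) = 119 + 184*J + J*k
P(X) = 3
P(34)/11362 + 46106/z(-212, (V(-10, -7) - 52)/(41 - 69)) = 3/11362 + 46106/(119 + 184*(-212) - 212*(11 - 52)/(41 - 69)) = 3*(1/11362) + 46106/(119 - 39008 - (-8692)/(-28)) = 3/11362 + 46106/(119 - 39008 - (-8692)*(-1)/28) = 3/11362 + 46106/(119 - 39008 - 212*41/28) = 3/11362 + 46106/(119 - 39008 - 2173/7) = 3/11362 + 46106/(-274396/7) = 3/11362 + 46106*(-7/274396) = 3/11362 - 161371/137198 = -458271427/389710919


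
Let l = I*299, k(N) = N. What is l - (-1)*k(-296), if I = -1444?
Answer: -432052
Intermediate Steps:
l = -431756 (l = -1444*299 = -431756)
l - (-1)*k(-296) = -431756 - (-1)*(-296) = -431756 - 1*296 = -431756 - 296 = -432052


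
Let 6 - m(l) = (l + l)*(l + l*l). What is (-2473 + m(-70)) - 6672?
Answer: 667061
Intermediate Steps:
m(l) = 6 - 2*l*(l + l**2) (m(l) = 6 - (l + l)*(l + l*l) = 6 - 2*l*(l + l**2))
(-2473 + m(-70)) - 6672 = (-2473 + (6 - 2*(-70)**2 - 2*(-70)**3)) - 6672 = (-2473 + (6 - 2*4900 - 2*(-343000))) - 6672 = (-2473 + (6 - 9800 + 686000)) - 6672 = (-2473 + 676206) - 6672 = 673733 - 6672 = 667061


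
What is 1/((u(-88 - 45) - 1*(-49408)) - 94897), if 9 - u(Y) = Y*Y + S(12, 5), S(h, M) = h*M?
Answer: -1/63229 ≈ -1.5816e-5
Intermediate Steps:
S(h, M) = M*h
u(Y) = -51 - Y² (u(Y) = 9 - (Y*Y + 5*12) = 9 - (Y² + 60) = 9 - (60 + Y²) = 9 + (-60 - Y²) = -51 - Y²)
1/((u(-88 - 45) - 1*(-49408)) - 94897) = 1/(((-51 - (-88 - 45)²) - 1*(-49408)) - 94897) = 1/(((-51 - 1*(-133)²) + 49408) - 94897) = 1/(((-51 - 1*17689) + 49408) - 94897) = 1/(((-51 - 17689) + 49408) - 94897) = 1/((-17740 + 49408) - 94897) = 1/(31668 - 94897) = 1/(-63229) = -1/63229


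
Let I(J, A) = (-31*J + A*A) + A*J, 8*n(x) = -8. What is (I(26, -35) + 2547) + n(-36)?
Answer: 2055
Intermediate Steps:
n(x) = -1 (n(x) = (⅛)*(-8) = -1)
I(J, A) = A² - 31*J + A*J (I(J, A) = (-31*J + A²) + A*J = (A² - 31*J) + A*J = A² - 31*J + A*J)
(I(26, -35) + 2547) + n(-36) = (((-35)² - 31*26 - 35*26) + 2547) - 1 = ((1225 - 806 - 910) + 2547) - 1 = (-491 + 2547) - 1 = 2056 - 1 = 2055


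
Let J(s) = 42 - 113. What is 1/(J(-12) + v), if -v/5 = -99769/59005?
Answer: -11801/738102 ≈ -0.015988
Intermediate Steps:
J(s) = -71
v = 99769/11801 (v = -(-498845)/59005 = -5*(-99769/59005) = 99769/11801 ≈ 8.4543)
1/(J(-12) + v) = 1/(-71 + 99769/11801) = 1/(-738102/11801) = -11801/738102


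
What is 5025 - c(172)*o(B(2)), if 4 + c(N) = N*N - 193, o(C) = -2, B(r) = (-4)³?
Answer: 63799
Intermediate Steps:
B(r) = -64
c(N) = -197 + N² (c(N) = -4 + (N*N - 193) = -4 + (N² - 193) = -4 + (-193 + N²) = -197 + N²)
5025 - c(172)*o(B(2)) = 5025 - (-197 + 172²)*(-2) = 5025 - (-197 + 29584)*(-2) = 5025 - 29387*(-2) = 5025 - 1*(-58774) = 5025 + 58774 = 63799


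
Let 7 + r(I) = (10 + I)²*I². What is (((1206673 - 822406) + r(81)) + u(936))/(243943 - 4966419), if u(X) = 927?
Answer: -13679207/1180619 ≈ -11.586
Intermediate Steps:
r(I) = -7 + I²*(10 + I)² (r(I) = -7 + (10 + I)²*I² = -7 + I²*(10 + I)²)
(((1206673 - 822406) + r(81)) + u(936))/(243943 - 4966419) = (((1206673 - 822406) + (-7 + 81²*(10 + 81)²)) + 927)/(243943 - 4966419) = ((384267 + (-7 + 6561*91²)) + 927)/(-4722476) = ((384267 + (-7 + 6561*8281)) + 927)*(-1/4722476) = ((384267 + (-7 + 54331641)) + 927)*(-1/4722476) = ((384267 + 54331634) + 927)*(-1/4722476) = (54715901 + 927)*(-1/4722476) = 54716828*(-1/4722476) = -13679207/1180619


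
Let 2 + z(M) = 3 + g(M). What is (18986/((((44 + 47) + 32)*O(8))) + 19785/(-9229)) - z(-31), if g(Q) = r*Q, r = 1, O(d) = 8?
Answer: 214096717/4540668 ≈ 47.151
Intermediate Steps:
g(Q) = Q (g(Q) = 1*Q = Q)
z(M) = 1 + M (z(M) = -2 + (3 + M) = 1 + M)
(18986/((((44 + 47) + 32)*O(8))) + 19785/(-9229)) - z(-31) = (18986/((((44 + 47) + 32)*8)) + 19785/(-9229)) - (1 - 31) = (18986/(((91 + 32)*8)) + 19785*(-1/9229)) - 1*(-30) = (18986/((123*8)) - 19785/9229) + 30 = (18986/984 - 19785/9229) + 30 = (18986*(1/984) - 19785/9229) + 30 = (9493/492 - 19785/9229) + 30 = 77876677/4540668 + 30 = 214096717/4540668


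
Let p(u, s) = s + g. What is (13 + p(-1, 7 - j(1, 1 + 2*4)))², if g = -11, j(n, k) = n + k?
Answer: 1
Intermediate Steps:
j(n, k) = k + n
p(u, s) = -11 + s (p(u, s) = s - 11 = -11 + s)
(13 + p(-1, 7 - j(1, 1 + 2*4)))² = (13 + (-11 + (7 - ((1 + 2*4) + 1))))² = (13 + (-11 + (7 - ((1 + 8) + 1))))² = (13 + (-11 + (7 - (9 + 1))))² = (13 + (-11 + (7 - 1*10)))² = (13 + (-11 + (7 - 10)))² = (13 + (-11 - 3))² = (13 - 14)² = (-1)² = 1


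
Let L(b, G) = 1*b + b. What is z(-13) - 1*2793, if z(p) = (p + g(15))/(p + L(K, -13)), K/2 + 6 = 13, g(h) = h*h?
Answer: -41683/15 ≈ -2778.9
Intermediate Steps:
g(h) = h²
K = 14 (K = -12 + 2*13 = -12 + 26 = 14)
L(b, G) = 2*b (L(b, G) = b + b = 2*b)
z(p) = (225 + p)/(28 + p) (z(p) = (p + 15²)/(p + 2*14) = (p + 225)/(p + 28) = (225 + p)/(28 + p))
z(-13) - 1*2793 = (225 - 13)/(28 - 13) - 1*2793 = 212/15 - 2793 = -41683/15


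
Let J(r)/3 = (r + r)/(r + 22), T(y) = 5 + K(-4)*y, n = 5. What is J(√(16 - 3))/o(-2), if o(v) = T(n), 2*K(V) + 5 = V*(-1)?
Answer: -52/785 + 88*√13/785 ≈ 0.33795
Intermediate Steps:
K(V) = -5/2 - V/2 (K(V) = -5/2 + (V*(-1))/2 = -5/2 + (-V)/2 = -5/2 - V/2)
T(y) = 5 - y/2 (T(y) = 5 + (-5/2 - ½*(-4))*y = 5 + (-5/2 + 2)*y = 5 - y/2)
o(v) = 5/2 (o(v) = 5 - ½*5 = 5 - 5/2 = 5/2)
J(r) = 6*r/(22 + r) (J(r) = 3*((r + r)/(r + 22)) = 3*((2*r)/(22 + r)) = 3*(2*r/(22 + r)) = 6*r/(22 + r))
J(√(16 - 3))/o(-2) = (6*√(16 - 3)/(22 + √(16 - 3)))/(5/2) = (6*√13/(22 + √13))*(⅖) = 12*√13/(5*(22 + √13))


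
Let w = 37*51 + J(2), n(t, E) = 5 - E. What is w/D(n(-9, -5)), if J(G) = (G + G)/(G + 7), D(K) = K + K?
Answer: 16987/180 ≈ 94.372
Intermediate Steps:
D(K) = 2*K
J(G) = 2*G/(7 + G) (J(G) = (2*G)/(7 + G) = 2*G/(7 + G))
w = 16987/9 (w = 37*51 + 2*2/(7 + 2) = 1887 + 2*2/9 = 1887 + 2*2*(⅑) = 1887 + 4/9 = 16987/9 ≈ 1887.4)
w/D(n(-9, -5)) = 16987/(9*((2*(5 - 1*(-5))))) = 16987/(9*((2*(5 + 5)))) = 16987/(9*((2*10))) = (16987/9)/20 = (16987/9)*(1/20) = 16987/180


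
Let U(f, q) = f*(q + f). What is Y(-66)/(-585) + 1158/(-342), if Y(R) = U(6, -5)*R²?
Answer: -178073/3705 ≈ -48.063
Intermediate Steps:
U(f, q) = f*(f + q)
Y(R) = 6*R² (Y(R) = (6*(6 - 5))*R² = (6*1)*R² = 6*R²)
Y(-66)/(-585) + 1158/(-342) = (6*(-66)²)/(-585) + 1158/(-342) = (6*4356)*(-1/585) + 1158*(-1/342) = 26136*(-1/585) - 193/57 = -2904/65 - 193/57 = -178073/3705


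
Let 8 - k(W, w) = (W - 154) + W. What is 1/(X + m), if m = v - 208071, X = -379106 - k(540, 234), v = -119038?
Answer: -1/705297 ≈ -1.4178e-6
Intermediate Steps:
k(W, w) = 162 - 2*W (k(W, w) = 8 - ((W - 154) + W) = 8 - ((-154 + W) + W) = 8 - (-154 + 2*W) = 8 + (154 - 2*W) = 162 - 2*W)
X = -378188 (X = -379106 - (162 - 2*540) = -379106 - (162 - 1080) = -379106 - 1*(-918) = -379106 + 918 = -378188)
m = -327109 (m = -119038 - 208071 = -327109)
1/(X + m) = 1/(-378188 - 327109) = 1/(-705297) = -1/705297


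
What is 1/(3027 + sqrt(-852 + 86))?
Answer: 3027/9163495 - I*sqrt(766)/9163495 ≈ 0.00033033 - 3.0203e-6*I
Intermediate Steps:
1/(3027 + sqrt(-852 + 86)) = 1/(3027 + sqrt(-766)) = 1/(3027 + I*sqrt(766))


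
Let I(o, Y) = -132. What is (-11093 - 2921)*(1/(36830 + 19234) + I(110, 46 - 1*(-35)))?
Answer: 51854932129/28032 ≈ 1.8498e+6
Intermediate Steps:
(-11093 - 2921)*(1/(36830 + 19234) + I(110, 46 - 1*(-35))) = (-11093 - 2921)*(1/(36830 + 19234) - 132) = -14014*(1/56064 - 132) = -14014*(-7400447/56064) = 51854932129/28032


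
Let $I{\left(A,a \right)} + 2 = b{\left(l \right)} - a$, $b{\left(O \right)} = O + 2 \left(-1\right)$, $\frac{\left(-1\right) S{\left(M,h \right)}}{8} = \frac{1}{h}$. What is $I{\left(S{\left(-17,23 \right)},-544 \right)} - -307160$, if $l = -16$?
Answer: $307684$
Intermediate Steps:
$S{\left(M,h \right)} = - \frac{8}{h}$
$b{\left(O \right)} = -2 + O$ ($b{\left(O \right)} = O - 2 = -2 + O$)
$I{\left(A,a \right)} = -20 - a$ ($I{\left(A,a \right)} = -2 - \left(18 + a\right) = -20 - a$)
$I{\left(S{\left(-17,23 \right)},-544 \right)} - -307160 = \left(-20 - -544\right) - -307160 = \left(-20 + 544\right) + 307160 = 524 + 307160 = 307684$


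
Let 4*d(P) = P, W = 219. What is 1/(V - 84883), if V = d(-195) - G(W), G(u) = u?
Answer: -4/340603 ≈ -1.1744e-5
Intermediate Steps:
d(P) = P/4
V = -1071/4 (V = (¼)*(-195) - 1*219 = -195/4 - 219 = -1071/4 ≈ -267.75)
1/(V - 84883) = 1/(-1071/4 - 84883) = 1/(-340603/4) = -4/340603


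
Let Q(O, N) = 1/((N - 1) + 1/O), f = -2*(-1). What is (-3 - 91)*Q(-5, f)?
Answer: -235/2 ≈ -117.50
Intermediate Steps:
f = 2
Q(O, N) = 1/(-1 + N + 1/O) (Q(O, N) = 1/((-1 + N) + 1/O) = 1/(-1 + N + 1/O))
(-3 - 91)*Q(-5, f) = (-3 - 91)*(-5/(1 - 1*(-5) + 2*(-5))) = -(-470)/(1 + 5 - 10) = -(-470)/(-4) = -(-470)*(-1)/4 = -94*5/4 = -235/2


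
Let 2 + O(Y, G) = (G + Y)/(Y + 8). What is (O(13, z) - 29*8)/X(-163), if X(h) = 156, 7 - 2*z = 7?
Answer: -377/252 ≈ -1.4960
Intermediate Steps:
z = 0 (z = 7/2 - ½*7 = 7/2 - 7/2 = 0)
O(Y, G) = -2 + (G + Y)/(8 + Y) (O(Y, G) = -2 + (G + Y)/(Y + 8) = -2 + (G + Y)/(8 + Y))
(O(13, z) - 29*8)/X(-163) = ((-16 + 0 - 1*13)/(8 + 13) - 29*8)/156 = ((-16 + 0 - 13)/21 - 232)*(1/156) = ((1/21)*(-29) - 232)*(1/156) = (-29/21 - 232)*(1/156) = -4901/21*1/156 = -377/252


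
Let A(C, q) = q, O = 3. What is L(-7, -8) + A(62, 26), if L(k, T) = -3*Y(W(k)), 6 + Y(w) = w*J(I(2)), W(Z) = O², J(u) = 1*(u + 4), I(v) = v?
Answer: -118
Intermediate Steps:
J(u) = 4 + u (J(u) = 1*(4 + u) = 4 + u)
W(Z) = 9 (W(Z) = 3² = 9)
Y(w) = -6 + 6*w (Y(w) = -6 + w*(4 + 2) = -6 + w*6 = -6 + 6*w)
L(k, T) = -144 (L(k, T) = -3*(-6 + 6*9) = -3*(-6 + 54) = -3*48 = -144)
L(-7, -8) + A(62, 26) = -144 + 26 = -118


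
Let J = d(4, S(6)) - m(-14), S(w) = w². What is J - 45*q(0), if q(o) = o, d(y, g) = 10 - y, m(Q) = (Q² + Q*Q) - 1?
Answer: -385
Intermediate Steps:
m(Q) = -1 + 2*Q² (m(Q) = (Q² + Q²) - 1 = 2*Q² - 1 = -1 + 2*Q²)
J = -385 (J = (10 - 1*4) - (-1 + 2*(-14)²) = (10 - 4) - (-1 + 2*196) = 6 - (-1 + 392) = 6 - 1*391 = 6 - 391 = -385)
J - 45*q(0) = -385 - 45*0 = -385 + 0 = -385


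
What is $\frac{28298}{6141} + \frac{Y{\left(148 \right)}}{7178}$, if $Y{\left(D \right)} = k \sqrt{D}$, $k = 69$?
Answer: $\frac{28298}{6141} + \frac{69 \sqrt{37}}{3589} \approx 4.725$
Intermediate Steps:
$Y{\left(D \right)} = 69 \sqrt{D}$
$\frac{28298}{6141} + \frac{Y{\left(148 \right)}}{7178} = \frac{28298}{6141} + \frac{69 \sqrt{148}}{7178} = 28298 \cdot \frac{1}{6141} + 69 \cdot 2 \sqrt{37} \cdot \frac{1}{7178} = \frac{28298}{6141} + 138 \sqrt{37} \cdot \frac{1}{7178} = \frac{28298}{6141} + \frac{69 \sqrt{37}}{3589}$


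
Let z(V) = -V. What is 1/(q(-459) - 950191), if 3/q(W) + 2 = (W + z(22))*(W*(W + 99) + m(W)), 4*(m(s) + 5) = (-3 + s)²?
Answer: -35048226/33302508911167 ≈ -1.0524e-6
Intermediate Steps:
m(s) = -5 + (-3 + s)²/4
q(W) = 3/(-2 + (-22 + W)*(-5 + (-3 + W)²/4 + W*(99 + W))) (q(W) = 3/(-2 + (W - 1*22)*(W*(W + 99) + (-5 + (-3 + W)²/4))) = 3/(-2 + (W - 22)*(W*(99 + W) + (-5 + (-3 + W)²/4))) = 3/(-2 + (-22 + W)*(-5 + (-3 + W)²/4 + W*(99 + W))))
1/(q(-459) - 950191) = 1/(12/(234 - 8591*(-459) + 5*(-459)³ + 280*(-459)²) - 950191) = 1/(12/(234 + 3943269 + 5*(-96702579) + 280*210681) - 950191) = 1/(12/(234 + 3943269 - 483512895 + 58990680) - 950191) = 1/(12/(-420578712) - 950191) = 1/(12*(-1/420578712) - 950191) = 1/(-1/35048226 - 950191) = 1/(-33302508911167/35048226) = -35048226/33302508911167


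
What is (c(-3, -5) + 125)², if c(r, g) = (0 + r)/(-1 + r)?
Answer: 253009/16 ≈ 15813.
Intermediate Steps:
c(r, g) = r/(-1 + r)
(c(-3, -5) + 125)² = (-3/(-1 - 3) + 125)² = (-3/(-4) + 125)² = (-3*(-¼) + 125)² = (¾ + 125)² = (503/4)² = 253009/16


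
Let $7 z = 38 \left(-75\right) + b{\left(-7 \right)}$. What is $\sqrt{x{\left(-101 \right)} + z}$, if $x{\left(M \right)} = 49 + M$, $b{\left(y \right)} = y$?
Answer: $\frac{i \sqrt{22547}}{7} \approx 21.451 i$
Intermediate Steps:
$z = - \frac{2857}{7}$ ($z = \frac{38 \left(-75\right) - 7}{7} = \frac{-2850 - 7}{7} = \frac{1}{7} \left(-2857\right) = - \frac{2857}{7} \approx -408.14$)
$\sqrt{x{\left(-101 \right)} + z} = \sqrt{\left(49 - 101\right) - \frac{2857}{7}} = \sqrt{-52 - \frac{2857}{7}} = \sqrt{- \frac{3221}{7}} = \frac{i \sqrt{22547}}{7}$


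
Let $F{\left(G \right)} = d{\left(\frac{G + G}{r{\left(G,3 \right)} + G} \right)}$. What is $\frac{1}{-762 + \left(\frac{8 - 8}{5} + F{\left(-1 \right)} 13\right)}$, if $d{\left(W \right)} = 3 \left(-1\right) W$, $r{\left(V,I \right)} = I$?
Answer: $- \frac{1}{723} \approx -0.0013831$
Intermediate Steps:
$d{\left(W \right)} = - 3 W$
$F{\left(G \right)} = - \frac{6 G}{3 + G}$ ($F{\left(G \right)} = - 3 \frac{G + G}{3 + G} = - 3 \frac{2 G}{3 + G} = - \frac{6 G}{3 + G}$)
$\frac{1}{-762 + \left(\frac{8 - 8}{5} + F{\left(-1 \right)} 13\right)} = \frac{1}{-762 + \left(\frac{8 - 8}{5} + \left(-6\right) \left(-1\right) \frac{1}{3 - 1} \cdot 13\right)} = \frac{1}{-762 + \left(\left(8 - 8\right) \frac{1}{5} + \left(-6\right) \left(-1\right) \frac{1}{2} \cdot 13\right)} = \frac{1}{-762 + \left(0 \cdot \frac{1}{5} + \left(-6\right) \left(-1\right) \frac{1}{2} \cdot 13\right)} = \frac{1}{-762 + \left(0 + 3 \cdot 13\right)} = \frac{1}{-762 + \left(0 + 39\right)} = \frac{1}{-762 + 39} = \frac{1}{-723} = - \frac{1}{723}$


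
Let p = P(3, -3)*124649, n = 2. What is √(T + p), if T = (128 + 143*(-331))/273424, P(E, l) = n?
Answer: √1164854752313083/68356 ≈ 499.30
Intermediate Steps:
P(E, l) = 2
T = -47205/273424 (T = (128 - 47333)*(1/273424) = -47205*1/273424 = -47205/273424 ≈ -0.17264)
p = 249298 (p = 2*124649 = 249298)
√(T + p) = √(-47205/273424 + 249298) = √(68164009147/273424) = √1164854752313083/68356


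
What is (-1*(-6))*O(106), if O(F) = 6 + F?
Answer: 672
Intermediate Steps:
(-1*(-6))*O(106) = (-1*(-6))*(6 + 106) = 6*112 = 672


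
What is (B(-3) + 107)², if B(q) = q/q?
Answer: 11664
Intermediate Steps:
B(q) = 1
(B(-3) + 107)² = (1 + 107)² = 108² = 11664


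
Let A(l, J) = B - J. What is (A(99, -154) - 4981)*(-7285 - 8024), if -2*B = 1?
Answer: 147808395/2 ≈ 7.3904e+7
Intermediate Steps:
B = -½ (B = -½*1 = -½ ≈ -0.50000)
A(l, J) = -½ - J
(A(99, -154) - 4981)*(-7285 - 8024) = ((-½ - 1*(-154)) - 4981)*(-7285 - 8024) = ((-½ + 154) - 4981)*(-15309) = (307/2 - 4981)*(-15309) = -9655/2*(-15309) = 147808395/2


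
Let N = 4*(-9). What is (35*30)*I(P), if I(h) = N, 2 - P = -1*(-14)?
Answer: -37800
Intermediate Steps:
P = -12 (P = 2 - (-1)*(-14) = 2 - 1*14 = 2 - 14 = -12)
N = -36
I(h) = -36
(35*30)*I(P) = (35*30)*(-36) = 1050*(-36) = -37800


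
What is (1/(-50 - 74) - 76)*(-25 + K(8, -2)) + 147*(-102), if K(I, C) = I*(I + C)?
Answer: -2076031/124 ≈ -16742.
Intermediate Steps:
K(I, C) = I*(C + I)
(1/(-50 - 74) - 76)*(-25 + K(8, -2)) + 147*(-102) = (1/(-50 - 74) - 76)*(-25 + 8*(-2 + 8)) + 147*(-102) = (1/(-124) - 76)*(-25 + 8*6) - 14994 = (-1/124 - 76)*(-25 + 48) - 14994 = -9425/124*23 - 14994 = -216775/124 - 14994 = -2076031/124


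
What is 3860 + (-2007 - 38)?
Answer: 1815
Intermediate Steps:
3860 + (-2007 - 38) = 3860 - 2045 = 1815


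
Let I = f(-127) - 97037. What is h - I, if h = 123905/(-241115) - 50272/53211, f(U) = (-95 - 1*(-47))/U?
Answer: 31621939830414734/325881244731 ≈ 97035.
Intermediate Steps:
f(U) = -48/U (f(U) = (-95 + 47)/U = -48/U)
h = -3742888447/2565994053 (h = 123905*(-1/241115) - 50272*1/53211 = -24781/48223 - 50272/53211 = -3742888447/2565994053 ≈ -1.4587)
I = -12323651/127 (I = -48/(-127) - 97037 = -48*(-1/127) - 97037 = 48/127 - 97037 = -12323651/127 ≈ -97037.)
h - I = -3742888447/2565994053 - 1*(-12323651/127) = -3742888447/2565994053 + 12323651/127 = 31621939830414734/325881244731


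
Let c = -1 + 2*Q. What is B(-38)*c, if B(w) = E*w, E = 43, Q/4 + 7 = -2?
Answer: 119282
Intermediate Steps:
Q = -36 (Q = -28 + 4*(-2) = -28 - 8 = -36)
B(w) = 43*w
c = -73 (c = -1 + 2*(-36) = -1 - 72 = -73)
B(-38)*c = (43*(-38))*(-73) = -1634*(-73) = 119282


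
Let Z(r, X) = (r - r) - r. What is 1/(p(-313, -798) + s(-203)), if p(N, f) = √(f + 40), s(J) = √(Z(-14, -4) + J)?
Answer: -I/(√758 + 3*√21) ≈ -0.024225*I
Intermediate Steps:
Z(r, X) = -r (Z(r, X) = 0 - r = -r)
s(J) = √(14 + J) (s(J) = √(-1*(-14) + J) = √(14 + J))
p(N, f) = √(40 + f)
1/(p(-313, -798) + s(-203)) = 1/(√(40 - 798) + √(14 - 203)) = 1/(√(-758) + √(-189)) = 1/(I*√758 + 3*I*√21)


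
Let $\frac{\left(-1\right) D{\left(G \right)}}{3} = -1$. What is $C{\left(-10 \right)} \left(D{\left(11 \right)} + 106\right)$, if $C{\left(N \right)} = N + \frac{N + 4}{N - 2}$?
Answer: $- \frac{2071}{2} \approx -1035.5$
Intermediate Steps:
$D{\left(G \right)} = 3$ ($D{\left(G \right)} = \left(-3\right) \left(-1\right) = 3$)
$C{\left(N \right)} = N + \frac{4 + N}{-2 + N}$
$C{\left(-10 \right)} \left(D{\left(11 \right)} + 106\right) = \frac{4 + \left(-10\right)^{2} - -10}{-2 - 10} \left(3 + 106\right) = \frac{4 + 100 + 10}{-12} \cdot 109 = \left(- \frac{1}{12}\right) 114 \cdot 109 = \left(- \frac{19}{2}\right) 109 = - \frac{2071}{2}$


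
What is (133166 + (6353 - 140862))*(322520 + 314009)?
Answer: -854858447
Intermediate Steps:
(133166 + (6353 - 140862))*(322520 + 314009) = (133166 - 134509)*636529 = -1343*636529 = -854858447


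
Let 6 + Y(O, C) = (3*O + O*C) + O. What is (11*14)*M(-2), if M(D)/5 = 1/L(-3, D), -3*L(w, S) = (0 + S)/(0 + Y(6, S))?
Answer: 6930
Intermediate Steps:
Y(O, C) = -6 + 4*O + C*O (Y(O, C) = -6 + ((3*O + O*C) + O) = -6 + ((3*O + C*O) + O) = -6 + (4*O + C*O) = -6 + 4*O + C*O)
L(w, S) = -S/(3*(18 + 6*S)) (L(w, S) = -(0 + S)/(3*(0 + (-6 + 4*6 + S*6))) = -S/(3*(0 + (-6 + 24 + 6*S))) = -S/(3*(0 + (18 + 6*S))) = -S/(3*(18 + 6*S)))
M(D) = -5*(54 + 18*D)/D (M(D) = 5/((-D/(54 + 18*D))) = 5*(-(54 + 18*D)/D) = -5*(54 + 18*D)/D)
(11*14)*M(-2) = (11*14)*(-90 - 270/(-2)) = 154*(-90 - 270*(-½)) = 154*(-90 + 135) = 154*45 = 6930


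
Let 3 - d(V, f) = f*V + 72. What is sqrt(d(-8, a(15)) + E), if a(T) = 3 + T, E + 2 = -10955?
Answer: I*sqrt(10882) ≈ 104.32*I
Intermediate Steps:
E = -10957 (E = -2 - 10955 = -10957)
d(V, f) = -69 - V*f (d(V, f) = 3 - (f*V + 72) = 3 - (V*f + 72) = 3 - (72 + V*f) = 3 + (-72 - V*f) = -69 - V*f)
sqrt(d(-8, a(15)) + E) = sqrt((-69 - 1*(-8)*(3 + 15)) - 10957) = sqrt((-69 - 1*(-8)*18) - 10957) = sqrt((-69 + 144) - 10957) = sqrt(75 - 10957) = sqrt(-10882) = I*sqrt(10882)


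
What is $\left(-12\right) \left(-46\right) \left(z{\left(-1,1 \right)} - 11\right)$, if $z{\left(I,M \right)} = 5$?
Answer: $-3312$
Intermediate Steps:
$\left(-12\right) \left(-46\right) \left(z{\left(-1,1 \right)} - 11\right) = \left(-12\right) \left(-46\right) \left(5 - 11\right) = 552 \left(5 - 11\right) = 552 \left(-6\right) = -3312$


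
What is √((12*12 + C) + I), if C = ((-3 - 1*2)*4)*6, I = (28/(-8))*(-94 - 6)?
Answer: √374 ≈ 19.339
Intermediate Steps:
I = 350 (I = (28*(-⅛))*(-100) = -7/2*(-100) = 350)
C = -120 (C = ((-3 - 2)*4)*6 = -5*4*6 = -20*6 = -120)
√((12*12 + C) + I) = √((12*12 - 120) + 350) = √((144 - 120) + 350) = √(24 + 350) = √374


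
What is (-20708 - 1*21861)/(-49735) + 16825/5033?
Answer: 150148736/35759465 ≈ 4.1989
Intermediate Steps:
(-20708 - 1*21861)/(-49735) + 16825/5033 = (-20708 - 21861)*(-1/49735) + 16825*(1/5033) = -42569*(-1/49735) + 16825/5033 = 42569/49735 + 16825/5033 = 150148736/35759465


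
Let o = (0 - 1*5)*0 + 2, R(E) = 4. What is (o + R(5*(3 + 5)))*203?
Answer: 1218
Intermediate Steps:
o = 2 (o = (0 - 5)*0 + 2 = -5*0 + 2 = 0 + 2 = 2)
(o + R(5*(3 + 5)))*203 = (2 + 4)*203 = 6*203 = 1218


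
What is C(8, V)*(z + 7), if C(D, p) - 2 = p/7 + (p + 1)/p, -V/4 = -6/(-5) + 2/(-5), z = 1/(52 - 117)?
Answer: 283523/18200 ≈ 15.578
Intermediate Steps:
z = -1/65 (z = 1/(-65) = -1/65 ≈ -0.015385)
V = -16/5 (V = -4*(-6/(-5) + 2/(-5)) = -4*(-6*(-⅕) + 2*(-⅕)) = -4*(6/5 - ⅖) = -4*⅘ = -16/5 ≈ -3.2000)
C(D, p) = 2 + p/7 + (1 + p)/p (C(D, p) = 2 + (p/7 + (p + 1)/p) = 2 + (p*(⅐) + (1 + p)/p) = 2 + (p/7 + (1 + p)/p) = 2 + p/7 + (1 + p)/p)
C(8, V)*(z + 7) = (3 + 1/(-16/5) + (⅐)*(-16/5))*(-1/65 + 7) = (3 - 5/16 - 16/35)*(454/65) = (1249/560)*(454/65) = 283523/18200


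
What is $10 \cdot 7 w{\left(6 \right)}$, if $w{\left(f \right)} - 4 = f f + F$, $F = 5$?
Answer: $3150$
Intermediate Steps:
$w{\left(f \right)} = 9 + f^{2}$ ($w{\left(f \right)} = 4 + \left(f f + 5\right) = 4 + \left(f^{2} + 5\right) = 4 + \left(5 + f^{2}\right) = 9 + f^{2}$)
$10 \cdot 7 w{\left(6 \right)} = 10 \cdot 7 \left(9 + 6^{2}\right) = 70 \left(9 + 36\right) = 70 \cdot 45 = 3150$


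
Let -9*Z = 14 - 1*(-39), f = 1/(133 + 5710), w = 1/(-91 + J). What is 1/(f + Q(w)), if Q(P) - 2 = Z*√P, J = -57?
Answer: 818626246308/1733293679413 + 32570179146*I*√37/1733293679413 ≈ 0.4723 + 0.1143*I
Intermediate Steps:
w = -1/148 (w = 1/(-91 - 57) = 1/(-148) = -1/148 ≈ -0.0067568)
f = 1/5843 ≈ 0.00017114
Z = -53/9 (Z = -(14 - 1*(-39))/9 = -(14 + 39)/9 = -⅑*53 = -53/9 ≈ -5.8889)
Q(P) = 2 - 53*√P/9
1/(f + Q(w)) = 1/(1/5843 + (2 - 53*I*√37/666)) = 1/(11687/5843 - 53*I*√37/666)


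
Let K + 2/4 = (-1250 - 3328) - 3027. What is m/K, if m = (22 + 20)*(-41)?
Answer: 12/53 ≈ 0.22642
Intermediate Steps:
m = -1722 (m = 42*(-41) = -1722)
K = -15211/2 (K = -½ + ((-1250 - 3328) - 3027) = -½ + (-4578 - 3027) = -½ - 7605 = -15211/2 ≈ -7605.5)
m/K = -1722/(-15211/2) = -1722*(-2/15211) = 12/53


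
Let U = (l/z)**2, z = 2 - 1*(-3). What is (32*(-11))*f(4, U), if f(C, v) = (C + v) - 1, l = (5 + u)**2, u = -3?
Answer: -32032/25 ≈ -1281.3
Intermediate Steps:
z = 5 (z = 2 + 3 = 5)
l = 4 (l = (5 - 3)**2 = 2**2 = 4)
U = 16/25 (U = (4/5)**2 = 16/25 ≈ 0.64000)
f(C, v) = -1 + C + v
(32*(-11))*f(4, U) = (32*(-11))*(-1 + 4 + 16/25) = -352*91/25 = -32032/25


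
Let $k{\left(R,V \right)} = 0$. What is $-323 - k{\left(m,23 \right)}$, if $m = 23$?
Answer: $-323$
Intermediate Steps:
$-323 - k{\left(m,23 \right)} = -323 - 0 = -323 + 0 = -323$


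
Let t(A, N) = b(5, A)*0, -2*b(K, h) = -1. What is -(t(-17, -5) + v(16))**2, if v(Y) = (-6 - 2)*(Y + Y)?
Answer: -65536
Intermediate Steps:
v(Y) = -16*Y
b(K, h) = 1/2 (b(K, h) = -1/2*(-1) = 1/2)
t(A, N) = 0 (t(A, N) = (1/2)*0 = 0)
-(t(-17, -5) + v(16))**2 = -(0 - 16*16)**2 = -(0 - 256)**2 = -1*(-256)**2 = -1*65536 = -65536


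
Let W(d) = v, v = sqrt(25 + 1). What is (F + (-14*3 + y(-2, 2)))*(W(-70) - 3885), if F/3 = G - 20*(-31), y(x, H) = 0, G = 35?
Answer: -7470855 + 1923*sqrt(26) ≈ -7.4610e+6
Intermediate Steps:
v = sqrt(26) ≈ 5.0990
W(d) = sqrt(26)
F = 1965 (F = 3*(35 - 20*(-31)) = 3*(35 + 620) = 3*655 = 1965)
(F + (-14*3 + y(-2, 2)))*(W(-70) - 3885) = (1965 + (-14*3 + 0))*(sqrt(26) - 3885) = (1965 + (-42 + 0))*(-3885 + sqrt(26)) = (1965 - 42)*(-3885 + sqrt(26)) = 1923*(-3885 + sqrt(26)) = -7470855 + 1923*sqrt(26)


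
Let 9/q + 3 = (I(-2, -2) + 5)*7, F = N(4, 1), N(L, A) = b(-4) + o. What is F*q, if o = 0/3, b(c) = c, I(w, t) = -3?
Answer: -36/11 ≈ -3.2727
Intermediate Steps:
o = 0 (o = 0*(1/3) = 0)
N(L, A) = -4 (N(L, A) = -4 + 0 = -4)
F = -4
q = 9/11 (q = 9/(-3 + (-3 + 5)*7) = 9/(-3 + 2*7) = 9/(-3 + 14) = 9/11 ≈ 0.81818)
F*q = -4*9/11 = -36/11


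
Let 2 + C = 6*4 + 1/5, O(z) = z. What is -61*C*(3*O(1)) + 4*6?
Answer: -20193/5 ≈ -4038.6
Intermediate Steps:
C = 111/5 (C = -2 + (6*4 + 1/5) = -2 + (24 + 1*(⅕)) = -2 + (24 + ⅕) = -2 + 121/5 = 111/5 ≈ 22.200)
-61*C*(3*O(1)) + 4*6 = -61*111*(3*1)/5 + 4*6 = -61*(111/5)*3 + 24 = -20313/5 + 24 = -20193/5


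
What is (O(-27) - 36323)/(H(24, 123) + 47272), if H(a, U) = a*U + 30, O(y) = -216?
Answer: -36539/50254 ≈ -0.72709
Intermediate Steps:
H(a, U) = 30 + U*a (H(a, U) = U*a + 30 = 30 + U*a)
(O(-27) - 36323)/(H(24, 123) + 47272) = (-216 - 36323)/((30 + 123*24) + 47272) = -36539/((30 + 2952) + 47272) = -36539/(2982 + 47272) = -36539/50254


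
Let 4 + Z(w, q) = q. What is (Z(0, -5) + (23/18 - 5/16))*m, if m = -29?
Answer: 33553/144 ≈ 233.01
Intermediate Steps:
Z(w, q) = -4 + q
(Z(0, -5) + (23/18 - 5/16))*m = ((-4 - 5) + (23/18 - 5/16))*(-29) = (-9 + (23*(1/18) - 5*1/16))*(-29) = (-9 + (23/18 - 5/16))*(-29) = (-9 + 139/144)*(-29) = -1157/144*(-29) = 33553/144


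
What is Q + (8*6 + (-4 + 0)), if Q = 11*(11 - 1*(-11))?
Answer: 286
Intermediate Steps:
Q = 242 (Q = 11*(11 + 11) = 11*22 = 242)
Q + (8*6 + (-4 + 0)) = 242 + (8*6 + (-4 + 0)) = 242 + (48 - 4) = 242 + 44 = 286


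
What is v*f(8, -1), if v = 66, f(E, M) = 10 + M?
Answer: 594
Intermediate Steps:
v*f(8, -1) = 66*(10 - 1) = 66*9 = 594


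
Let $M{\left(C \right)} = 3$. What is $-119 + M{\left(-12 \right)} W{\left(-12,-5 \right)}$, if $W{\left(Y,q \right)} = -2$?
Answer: $-125$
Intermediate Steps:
$-119 + M{\left(-12 \right)} W{\left(-12,-5 \right)} = -119 + 3 \left(-2\right) = -119 - 6 = -125$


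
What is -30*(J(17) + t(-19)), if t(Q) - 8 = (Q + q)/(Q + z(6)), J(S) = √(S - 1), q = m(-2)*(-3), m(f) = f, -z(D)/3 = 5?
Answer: -6315/17 ≈ -371.47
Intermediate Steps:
z(D) = -15 (z(D) = -3*5 = -15)
q = 6 (q = -2*(-3) = 6)
J(S) = √(-1 + S)
t(Q) = 8 + (6 + Q)/(-15 + Q) (t(Q) = 8 + (Q + 6)/(Q - 15) = 8 + (6 + Q)/(-15 + Q))
-30*(J(17) + t(-19)) = -30*(√(-1 + 17) + 3*(-38 + 3*(-19))/(-15 - 19)) = -30*(√16 + 3*(-38 - 57)/(-34)) = -30*(4 + 3*(-1/34)*(-95)) = -30*(4 + 285/34) = -30*421/34 = -6315/17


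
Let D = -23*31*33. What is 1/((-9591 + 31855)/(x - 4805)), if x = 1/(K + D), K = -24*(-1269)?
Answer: -16642117/77111364 ≈ -0.21582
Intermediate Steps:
K = 30456
D = -23529 (D = -713*33 = -23529)
x = 1/6927 (x = 1/(30456 - 23529) = 1/6927 ≈ 0.00014436)
1/((-9591 + 31855)/(x - 4805)) = 1/((-9591 + 31855)/(1/6927 - 4805)) = 1/(22264/(-33284234/6927)) = 1/(22264*(-6927/33284234)) = 1/(-77111364/16642117) = -16642117/77111364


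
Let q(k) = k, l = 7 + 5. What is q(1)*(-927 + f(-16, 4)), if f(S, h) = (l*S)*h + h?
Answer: -1691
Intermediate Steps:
l = 12
f(S, h) = h + 12*S*h (f(S, h) = (12*S)*h + h = 12*S*h + h = h + 12*S*h)
q(1)*(-927 + f(-16, 4)) = 1*(-927 + 4*(1 + 12*(-16))) = 1*(-927 + 4*(1 - 192)) = 1*(-927 + 4*(-191)) = 1*(-927 - 764) = 1*(-1691) = -1691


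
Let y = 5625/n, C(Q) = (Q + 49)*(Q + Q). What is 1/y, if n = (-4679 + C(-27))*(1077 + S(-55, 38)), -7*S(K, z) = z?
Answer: -44008367/39375 ≈ -1117.7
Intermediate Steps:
S(K, z) = -z/7
C(Q) = 2*Q*(49 + Q) (C(Q) = (49 + Q)*(2*Q) = 2*Q*(49 + Q))
n = -44008367/7 (n = (-4679 + 2*(-27)*(49 - 27))*(1077 - ⅐*38) = (-4679 + 2*(-27)*22)*(1077 - 38/7) = (-4679 - 1188)*(7501/7) = -5867*7501/7 = -44008367/7 ≈ -6.2869e+6)
y = -39375/44008367 (y = 5625/(-44008367/7) = 5625*(-7/44008367) = -39375/44008367 ≈ -0.00089472)
1/y = 1/(-39375/44008367) = -44008367/39375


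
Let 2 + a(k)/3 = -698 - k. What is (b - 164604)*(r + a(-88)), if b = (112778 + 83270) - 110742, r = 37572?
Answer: -2833793328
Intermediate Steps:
b = 85306 (b = 196048 - 110742 = 85306)
a(k) = -2100 - 3*k (a(k) = -6 + 3*(-698 - k) = -6 + (-2094 - 3*k) = -2100 - 3*k)
(b - 164604)*(r + a(-88)) = (85306 - 164604)*(37572 + (-2100 - 3*(-88))) = -79298*(37572 + (-2100 + 264)) = -79298*(37572 - 1836) = -79298*35736 = -2833793328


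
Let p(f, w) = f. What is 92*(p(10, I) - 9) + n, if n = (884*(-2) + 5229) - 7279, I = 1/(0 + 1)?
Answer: -3726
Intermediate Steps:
I = 1 (I = 1/1 = 1)
n = -3818 (n = (-1768 + 5229) - 7279 = 3461 - 7279 = -3818)
92*(p(10, I) - 9) + n = 92*(10 - 9) - 3818 = 92*1 - 3818 = 92 - 3818 = -3726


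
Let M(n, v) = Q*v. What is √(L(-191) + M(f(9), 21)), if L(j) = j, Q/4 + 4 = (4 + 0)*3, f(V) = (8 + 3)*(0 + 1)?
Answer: √481 ≈ 21.932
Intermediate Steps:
f(V) = 11 (f(V) = 11*1 = 11)
Q = 32 (Q = -16 + 4*((4 + 0)*3) = -16 + 4*(4*3) = -16 + 4*12 = -16 + 48 = 32)
M(n, v) = 32*v
√(L(-191) + M(f(9), 21)) = √(-191 + 32*21) = √(-191 + 672) = √481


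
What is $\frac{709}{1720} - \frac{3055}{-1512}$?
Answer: $\frac{395413}{162540} \approx 2.4327$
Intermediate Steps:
$\frac{709}{1720} - \frac{3055}{-1512} = 709 \cdot \frac{1}{1720} - - \frac{3055}{1512} = \frac{709}{1720} + \frac{3055}{1512} = \frac{395413}{162540}$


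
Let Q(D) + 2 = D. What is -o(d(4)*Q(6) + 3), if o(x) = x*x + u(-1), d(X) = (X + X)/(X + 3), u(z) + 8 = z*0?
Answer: -2417/49 ≈ -49.327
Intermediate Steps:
Q(D) = -2 + D
u(z) = -8 (u(z) = -8 + z*0 = -8 + 0 = -8)
d(X) = 2*X/(3 + X) (d(X) = (2*X)/(3 + X) = 2*X/(3 + X))
o(x) = -8 + x² (o(x) = x*x - 8 = x² - 8 = -8 + x²)
-o(d(4)*Q(6) + 3) = -(-8 + ((2*4/(3 + 4))*(-2 + 6) + 3)²) = -(-8 + ((2*4/7)*4 + 3)²) = -(-8 + ((2*4*(⅐))*4 + 3)²) = -(-8 + ((8/7)*4 + 3)²) = -(-8 + (32/7 + 3)²) = -(-8 + (53/7)²) = -(-8 + 2809/49) = -1*2417/49 = -2417/49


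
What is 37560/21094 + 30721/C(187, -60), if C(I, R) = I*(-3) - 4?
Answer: -313403687/5959055 ≈ -52.593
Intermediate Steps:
C(I, R) = -4 - 3*I (C(I, R) = -3*I - 4 = -4 - 3*I)
37560/21094 + 30721/C(187, -60) = 37560/21094 + 30721/(-4 - 3*187) = 37560*(1/21094) + 30721/(-4 - 561) = 18780/10547 + 30721/(-565) = 18780/10547 + 30721*(-1/565) = 18780/10547 - 30721/565 = -313403687/5959055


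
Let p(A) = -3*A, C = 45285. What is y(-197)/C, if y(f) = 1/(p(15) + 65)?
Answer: 1/905700 ≈ 1.1041e-6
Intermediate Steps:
y(f) = 1/20 (y(f) = 1/(-3*15 + 65) = 1/(-45 + 65) = 1/20)
y(-197)/C = (1/20)/45285 = (1/20)*(1/45285) = 1/905700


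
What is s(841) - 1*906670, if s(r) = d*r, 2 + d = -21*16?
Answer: -1190928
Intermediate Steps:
d = -338 (d = -2 - 21*16 = -2 - 336 = -338)
s(r) = -338*r
s(841) - 1*906670 = -338*841 - 1*906670 = -284258 - 906670 = -1190928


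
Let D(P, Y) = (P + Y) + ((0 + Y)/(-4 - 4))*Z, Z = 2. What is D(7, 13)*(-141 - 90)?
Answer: -15477/4 ≈ -3869.3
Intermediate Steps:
D(P, Y) = P + 3*Y/4 (D(P, Y) = (P + Y) + ((0 + Y)/(-4 - 4))*2 = (P + Y) + (Y/(-8))*2 = (P + Y) + (Y*(-1/8))*2 = (P + Y) - Y/8*2 = (P + Y) - Y/4 = P + 3*Y/4)
D(7, 13)*(-141 - 90) = (7 + (3/4)*13)*(-141 - 90) = (7 + 39/4)*(-231) = (67/4)*(-231) = -15477/4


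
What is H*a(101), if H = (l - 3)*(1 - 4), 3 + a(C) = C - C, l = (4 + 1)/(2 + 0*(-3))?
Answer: -9/2 ≈ -4.5000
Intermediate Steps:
l = 5/2 (l = 5/(2 + 0) = 5/2 ≈ 2.5000)
a(C) = -3 (a(C) = -3 + (C - C) = -3 + 0 = -3)
H = 3/2 (H = (5/2 - 3)*(1 - 4) = -1/2*(-3) = 3/2 ≈ 1.5000)
H*a(101) = (3/2)*(-3) = -9/2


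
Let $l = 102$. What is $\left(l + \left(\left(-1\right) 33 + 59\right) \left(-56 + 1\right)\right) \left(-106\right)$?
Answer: $140768$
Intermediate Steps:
$\left(l + \left(\left(-1\right) 33 + 59\right) \left(-56 + 1\right)\right) \left(-106\right) = \left(102 + \left(\left(-1\right) 33 + 59\right) \left(-56 + 1\right)\right) \left(-106\right) = \left(102 + \left(-33 + 59\right) \left(-55\right)\right) \left(-106\right) = \left(102 + 26 \left(-55\right)\right) \left(-106\right) = \left(102 - 1430\right) \left(-106\right) = \left(-1328\right) \left(-106\right) = 140768$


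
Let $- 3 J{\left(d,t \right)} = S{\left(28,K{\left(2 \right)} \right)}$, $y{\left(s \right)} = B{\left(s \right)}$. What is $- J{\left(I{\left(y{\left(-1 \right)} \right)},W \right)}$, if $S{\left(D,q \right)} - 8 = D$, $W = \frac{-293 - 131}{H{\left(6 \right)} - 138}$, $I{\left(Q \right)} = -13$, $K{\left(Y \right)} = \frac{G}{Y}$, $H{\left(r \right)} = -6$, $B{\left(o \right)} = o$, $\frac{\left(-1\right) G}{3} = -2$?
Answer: $12$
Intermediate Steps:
$G = 6$ ($G = \left(-3\right) \left(-2\right) = 6$)
$K{\left(Y \right)} = \frac{6}{Y}$
$y{\left(s \right)} = s$
$W = \frac{53}{18}$ ($W = \frac{-293 - 131}{-6 - 138} = - \frac{424}{-144} = \left(-424\right) \left(- \frac{1}{144}\right) = \frac{53}{18} \approx 2.9444$)
$S{\left(D,q \right)} = 8 + D$
$J{\left(d,t \right)} = -12$ ($J{\left(d,t \right)} = - \frac{8 + 28}{3} = \left(- \frac{1}{3}\right) 36 = -12$)
$- J{\left(I{\left(y{\left(-1 \right)} \right)},W \right)} = \left(-1\right) \left(-12\right) = 12$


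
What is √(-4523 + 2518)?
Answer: I*√2005 ≈ 44.777*I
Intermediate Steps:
√(-4523 + 2518) = √(-2005) = I*√2005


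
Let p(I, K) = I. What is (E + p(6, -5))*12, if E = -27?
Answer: -252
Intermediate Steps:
(E + p(6, -5))*12 = (-27 + 6)*12 = -21*12 = -252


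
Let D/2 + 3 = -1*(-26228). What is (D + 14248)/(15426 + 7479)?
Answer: 66698/22905 ≈ 2.9119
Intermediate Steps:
D = 52450 (D = -6 + 2*(-1*(-26228)) = -6 + 2*26228 = -6 + 52456 = 52450)
(D + 14248)/(15426 + 7479) = (52450 + 14248)/(15426 + 7479) = 66698/22905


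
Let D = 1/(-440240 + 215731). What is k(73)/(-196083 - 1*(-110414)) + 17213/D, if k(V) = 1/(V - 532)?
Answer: -151959098080886606/39322071 ≈ -3.8645e+9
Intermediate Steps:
k(V) = 1/(-532 + V)
D = -1/224509 (D = 1/(-224509) = -1/224509 ≈ -4.4542e-6)
k(73)/(-196083 - 1*(-110414)) + 17213/D = 1/((-532 + 73)*(-196083 - 1*(-110414))) + 17213/(-1/224509) = 1/((-459)*(-196083 + 110414)) + 17213*(-224509) = -1/459/(-85669) - 3864473417 = -1/459*(-1/85669) - 3864473417 = 1/39322071 - 3864473417 = -151959098080886606/39322071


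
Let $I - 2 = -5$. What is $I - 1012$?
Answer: $-1015$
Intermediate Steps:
$I = -3$ ($I = 2 - 5 = -3$)
$I - 1012 = -3 - 1012 = -1015$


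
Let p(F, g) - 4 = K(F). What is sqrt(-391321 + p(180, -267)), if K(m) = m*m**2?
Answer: sqrt(5440683) ≈ 2332.5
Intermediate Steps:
K(m) = m**3
p(F, g) = 4 + F**3
sqrt(-391321 + p(180, -267)) = sqrt(-391321 + (4 + 180**3)) = sqrt(-391321 + (4 + 5832000)) = sqrt(-391321 + 5832004) = sqrt(5440683)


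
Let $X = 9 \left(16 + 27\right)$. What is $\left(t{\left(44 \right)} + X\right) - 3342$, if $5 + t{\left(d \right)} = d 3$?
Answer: $-2828$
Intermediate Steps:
$X = 387$ ($X = 9 \cdot 43 = 387$)
$t{\left(d \right)} = -5 + 3 d$ ($t{\left(d \right)} = -5 + d 3 = -5 + 3 d$)
$\left(t{\left(44 \right)} + X\right) - 3342 = \left(\left(-5 + 3 \cdot 44\right) + 387\right) - 3342 = \left(\left(-5 + 132\right) + 387\right) - 3342 = \left(127 + 387\right) - 3342 = 514 - 3342 = -2828$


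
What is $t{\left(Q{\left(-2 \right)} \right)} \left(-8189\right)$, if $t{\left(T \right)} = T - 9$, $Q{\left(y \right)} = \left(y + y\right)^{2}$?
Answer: $-57323$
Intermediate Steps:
$Q{\left(y \right)} = 4 y^{2}$ ($Q{\left(y \right)} = \left(2 y\right)^{2} = 4 y^{2}$)
$t{\left(T \right)} = -9 + T$
$t{\left(Q{\left(-2 \right)} \right)} \left(-8189\right) = \left(-9 + 4 \left(-2\right)^{2}\right) \left(-8189\right) = \left(-9 + 4 \cdot 4\right) \left(-8189\right) = \left(-9 + 16\right) \left(-8189\right) = 7 \left(-8189\right) = -57323$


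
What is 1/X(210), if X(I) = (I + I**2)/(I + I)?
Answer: 2/211 ≈ 0.0094787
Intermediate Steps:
X(I) = (I + I**2)/(2*I) (X(I) = (I + I**2)/((2*I)) = (I + I**2)*(1/(2*I)) = (I + I**2)/(2*I))
1/X(210) = 1/(1/2 + (1/2)*210) = 1/(1/2 + 105) = 1/(211/2) = 2/211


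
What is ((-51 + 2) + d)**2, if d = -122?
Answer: 29241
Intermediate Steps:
((-51 + 2) + d)**2 = ((-51 + 2) - 122)**2 = (-49 - 122)**2 = (-171)**2 = 29241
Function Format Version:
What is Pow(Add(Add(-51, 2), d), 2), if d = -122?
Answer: 29241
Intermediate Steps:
Pow(Add(Add(-51, 2), d), 2) = Pow(Add(Add(-51, 2), -122), 2) = Pow(Add(-49, -122), 2) = Pow(-171, 2) = 29241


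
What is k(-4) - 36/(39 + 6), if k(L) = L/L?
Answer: ⅕ ≈ 0.20000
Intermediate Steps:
k(L) = 1
k(-4) - 36/(39 + 6) = 1 - 36/(39 + 6) = 1 - 36/45 = 1 + (1/45)*(-36) = 1 - ⅘ = ⅕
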